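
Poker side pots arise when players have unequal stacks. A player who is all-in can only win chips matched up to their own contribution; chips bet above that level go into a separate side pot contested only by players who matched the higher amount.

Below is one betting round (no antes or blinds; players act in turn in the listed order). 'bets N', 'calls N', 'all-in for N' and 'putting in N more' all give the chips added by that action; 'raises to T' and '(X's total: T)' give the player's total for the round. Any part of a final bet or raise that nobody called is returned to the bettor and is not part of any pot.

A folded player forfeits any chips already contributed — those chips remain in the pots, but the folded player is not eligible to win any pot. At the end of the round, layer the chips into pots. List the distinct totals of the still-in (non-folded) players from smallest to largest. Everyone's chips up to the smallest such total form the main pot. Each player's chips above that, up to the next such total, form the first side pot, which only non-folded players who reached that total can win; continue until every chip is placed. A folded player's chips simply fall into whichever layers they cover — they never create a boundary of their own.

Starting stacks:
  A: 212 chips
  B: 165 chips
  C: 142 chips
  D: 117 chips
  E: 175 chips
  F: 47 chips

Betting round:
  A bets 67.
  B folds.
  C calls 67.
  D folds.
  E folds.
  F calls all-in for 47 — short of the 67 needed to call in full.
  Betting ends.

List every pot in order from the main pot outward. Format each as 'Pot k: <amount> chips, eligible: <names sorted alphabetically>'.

Contributions: A=67, C=67, F=47
Folded: B, D, E
Pot levels (distinct totals of non-folded players): 47, 67
Layer 1-47: 47 each from A, C, F = 47*3 = 141 chips; eligible A, C, F
Layer 48-67: 20 each from A, C = 20*2 = 40 chips; eligible A, C

Pot 1: 141 chips, eligible: A, C, F
Pot 2: 40 chips, eligible: A, C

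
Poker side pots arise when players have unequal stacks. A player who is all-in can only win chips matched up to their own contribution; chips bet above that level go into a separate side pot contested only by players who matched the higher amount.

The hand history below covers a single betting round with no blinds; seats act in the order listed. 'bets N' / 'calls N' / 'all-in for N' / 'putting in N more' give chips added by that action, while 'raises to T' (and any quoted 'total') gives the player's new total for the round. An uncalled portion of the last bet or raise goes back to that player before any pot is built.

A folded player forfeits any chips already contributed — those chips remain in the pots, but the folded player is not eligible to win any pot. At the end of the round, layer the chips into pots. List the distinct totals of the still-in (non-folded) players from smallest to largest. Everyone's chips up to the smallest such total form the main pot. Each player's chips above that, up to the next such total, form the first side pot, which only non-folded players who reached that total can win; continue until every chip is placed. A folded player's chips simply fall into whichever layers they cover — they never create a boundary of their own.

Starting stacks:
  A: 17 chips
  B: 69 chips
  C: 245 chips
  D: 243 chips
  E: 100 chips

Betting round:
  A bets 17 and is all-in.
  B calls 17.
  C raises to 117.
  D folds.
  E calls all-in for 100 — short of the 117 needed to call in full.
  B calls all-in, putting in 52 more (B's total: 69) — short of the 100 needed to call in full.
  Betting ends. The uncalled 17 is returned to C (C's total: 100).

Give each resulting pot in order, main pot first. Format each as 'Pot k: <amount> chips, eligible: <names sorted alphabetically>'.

Pot 1: 68 chips, eligible: A, B, C, E
Pot 2: 156 chips, eligible: B, C, E
Pot 3: 62 chips, eligible: C, E

Derivation:
Contributions (after 17 returned to C): A=17, B=69, C=100, E=100
Folded: D
Pot levels (distinct totals of non-folded players): 17, 69, 100
Layer 1-17: 17 each from A, B, C, E = 17*4 = 68 chips; eligible A, B, C, E
Layer 18-69: 52 each from B, C, E = 52*3 = 156 chips; eligible B, C, E
Layer 70-100: 31 each from C, E = 31*2 = 62 chips; eligible C, E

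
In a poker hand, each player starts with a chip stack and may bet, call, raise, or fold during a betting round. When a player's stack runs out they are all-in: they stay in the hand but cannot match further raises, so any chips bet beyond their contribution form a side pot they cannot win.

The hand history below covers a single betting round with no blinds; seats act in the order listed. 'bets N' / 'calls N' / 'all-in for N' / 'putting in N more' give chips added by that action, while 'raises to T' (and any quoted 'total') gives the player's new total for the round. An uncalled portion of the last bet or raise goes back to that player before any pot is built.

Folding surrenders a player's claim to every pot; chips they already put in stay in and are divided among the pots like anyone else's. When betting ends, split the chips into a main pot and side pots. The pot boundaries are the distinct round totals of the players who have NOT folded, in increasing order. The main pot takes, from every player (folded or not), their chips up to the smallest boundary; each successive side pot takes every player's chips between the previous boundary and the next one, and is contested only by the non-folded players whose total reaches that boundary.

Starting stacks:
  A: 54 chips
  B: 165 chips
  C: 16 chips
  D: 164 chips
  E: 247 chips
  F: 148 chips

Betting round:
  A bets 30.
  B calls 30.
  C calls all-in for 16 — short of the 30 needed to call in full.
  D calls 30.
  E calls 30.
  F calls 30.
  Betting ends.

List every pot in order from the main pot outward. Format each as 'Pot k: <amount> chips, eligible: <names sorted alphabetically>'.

Contributions: A=30, B=30, C=16, D=30, E=30, F=30
Pot levels (distinct totals of non-folded players): 16, 30
Layer 1-16: 16 each from A, B, C, D, E, F = 16*6 = 96 chips; eligible A, B, C, D, E, F
Layer 17-30: 14 each from A, B, D, E, F = 14*5 = 70 chips; eligible A, B, D, E, F

Pot 1: 96 chips, eligible: A, B, C, D, E, F
Pot 2: 70 chips, eligible: A, B, D, E, F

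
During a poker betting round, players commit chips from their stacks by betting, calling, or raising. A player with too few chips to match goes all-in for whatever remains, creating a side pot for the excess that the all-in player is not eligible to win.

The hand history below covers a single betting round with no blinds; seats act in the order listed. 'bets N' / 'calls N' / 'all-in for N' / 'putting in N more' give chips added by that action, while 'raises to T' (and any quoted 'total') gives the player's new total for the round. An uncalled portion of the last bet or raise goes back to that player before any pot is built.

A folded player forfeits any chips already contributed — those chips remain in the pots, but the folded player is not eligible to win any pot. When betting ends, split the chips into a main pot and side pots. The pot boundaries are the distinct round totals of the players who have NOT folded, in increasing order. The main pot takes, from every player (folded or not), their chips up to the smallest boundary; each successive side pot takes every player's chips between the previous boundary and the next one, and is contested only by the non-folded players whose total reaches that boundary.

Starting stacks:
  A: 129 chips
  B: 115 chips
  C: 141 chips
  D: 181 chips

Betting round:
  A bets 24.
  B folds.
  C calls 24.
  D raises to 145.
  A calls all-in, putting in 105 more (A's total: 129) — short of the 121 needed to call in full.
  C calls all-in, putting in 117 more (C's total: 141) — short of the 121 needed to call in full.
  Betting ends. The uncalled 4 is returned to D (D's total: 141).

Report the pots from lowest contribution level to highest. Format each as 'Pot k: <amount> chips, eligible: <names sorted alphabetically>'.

Pot 1: 387 chips, eligible: A, C, D
Pot 2: 24 chips, eligible: C, D

Derivation:
Contributions (after 4 returned to D): A=129, C=141, D=141
Folded: B
Pot levels (distinct totals of non-folded players): 129, 141
Layer 1-129: 129 each from A, C, D = 129*3 = 387 chips; eligible A, C, D
Layer 130-141: 12 each from C, D = 12*2 = 24 chips; eligible C, D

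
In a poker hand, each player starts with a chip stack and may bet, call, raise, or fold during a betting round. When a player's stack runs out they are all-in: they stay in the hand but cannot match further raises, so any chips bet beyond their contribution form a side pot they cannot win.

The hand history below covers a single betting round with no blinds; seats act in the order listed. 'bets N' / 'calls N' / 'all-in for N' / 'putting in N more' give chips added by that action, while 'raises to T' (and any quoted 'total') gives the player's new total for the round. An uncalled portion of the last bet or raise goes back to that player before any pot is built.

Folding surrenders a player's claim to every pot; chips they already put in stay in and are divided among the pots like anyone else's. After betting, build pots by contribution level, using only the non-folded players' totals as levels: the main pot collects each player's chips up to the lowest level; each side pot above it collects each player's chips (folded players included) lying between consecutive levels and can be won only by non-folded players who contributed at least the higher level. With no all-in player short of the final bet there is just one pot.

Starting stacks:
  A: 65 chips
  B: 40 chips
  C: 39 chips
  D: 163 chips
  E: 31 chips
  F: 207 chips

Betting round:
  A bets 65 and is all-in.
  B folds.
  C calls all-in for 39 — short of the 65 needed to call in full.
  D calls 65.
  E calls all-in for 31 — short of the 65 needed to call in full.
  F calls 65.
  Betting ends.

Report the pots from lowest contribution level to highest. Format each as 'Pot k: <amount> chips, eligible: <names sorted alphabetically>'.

Pot 1: 155 chips, eligible: A, C, D, E, F
Pot 2: 32 chips, eligible: A, C, D, F
Pot 3: 78 chips, eligible: A, D, F

Derivation:
Contributions: A=65, C=39, D=65, E=31, F=65
Folded: B
Pot levels (distinct totals of non-folded players): 31, 39, 65
Layer 1-31: 31 each from A, C, D, E, F = 31*5 = 155 chips; eligible A, C, D, E, F
Layer 32-39: 8 each from A, C, D, F = 8*4 = 32 chips; eligible A, C, D, F
Layer 40-65: 26 each from A, D, F = 26*3 = 78 chips; eligible A, D, F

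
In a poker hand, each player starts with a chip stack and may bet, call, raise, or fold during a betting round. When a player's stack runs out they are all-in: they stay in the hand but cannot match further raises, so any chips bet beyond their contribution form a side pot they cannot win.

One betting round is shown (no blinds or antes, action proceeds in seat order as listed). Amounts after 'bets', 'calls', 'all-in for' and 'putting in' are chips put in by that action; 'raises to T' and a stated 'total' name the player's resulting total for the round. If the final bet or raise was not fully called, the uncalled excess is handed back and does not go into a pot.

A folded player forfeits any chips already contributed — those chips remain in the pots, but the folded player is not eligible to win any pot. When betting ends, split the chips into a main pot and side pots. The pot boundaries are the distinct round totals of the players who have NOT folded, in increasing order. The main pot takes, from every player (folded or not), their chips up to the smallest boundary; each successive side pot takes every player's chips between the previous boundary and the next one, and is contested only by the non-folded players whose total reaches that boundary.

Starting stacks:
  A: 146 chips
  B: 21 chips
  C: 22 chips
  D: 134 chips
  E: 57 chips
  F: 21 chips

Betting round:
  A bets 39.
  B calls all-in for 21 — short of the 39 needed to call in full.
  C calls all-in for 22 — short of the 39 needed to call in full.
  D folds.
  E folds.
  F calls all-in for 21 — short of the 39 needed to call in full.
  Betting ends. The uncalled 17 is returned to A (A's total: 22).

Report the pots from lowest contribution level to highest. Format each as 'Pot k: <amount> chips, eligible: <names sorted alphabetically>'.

Contributions (after 17 returned to A): A=22, B=21, C=22, F=21
Folded: D, E
Pot levels (distinct totals of non-folded players): 21, 22
Layer 1-21: 21 each from A, B, C, F = 21*4 = 84 chips; eligible A, B, C, F
Layer 22-22: 1 each from A, C = 1*2 = 2 chips; eligible A, C

Pot 1: 84 chips, eligible: A, B, C, F
Pot 2: 2 chips, eligible: A, C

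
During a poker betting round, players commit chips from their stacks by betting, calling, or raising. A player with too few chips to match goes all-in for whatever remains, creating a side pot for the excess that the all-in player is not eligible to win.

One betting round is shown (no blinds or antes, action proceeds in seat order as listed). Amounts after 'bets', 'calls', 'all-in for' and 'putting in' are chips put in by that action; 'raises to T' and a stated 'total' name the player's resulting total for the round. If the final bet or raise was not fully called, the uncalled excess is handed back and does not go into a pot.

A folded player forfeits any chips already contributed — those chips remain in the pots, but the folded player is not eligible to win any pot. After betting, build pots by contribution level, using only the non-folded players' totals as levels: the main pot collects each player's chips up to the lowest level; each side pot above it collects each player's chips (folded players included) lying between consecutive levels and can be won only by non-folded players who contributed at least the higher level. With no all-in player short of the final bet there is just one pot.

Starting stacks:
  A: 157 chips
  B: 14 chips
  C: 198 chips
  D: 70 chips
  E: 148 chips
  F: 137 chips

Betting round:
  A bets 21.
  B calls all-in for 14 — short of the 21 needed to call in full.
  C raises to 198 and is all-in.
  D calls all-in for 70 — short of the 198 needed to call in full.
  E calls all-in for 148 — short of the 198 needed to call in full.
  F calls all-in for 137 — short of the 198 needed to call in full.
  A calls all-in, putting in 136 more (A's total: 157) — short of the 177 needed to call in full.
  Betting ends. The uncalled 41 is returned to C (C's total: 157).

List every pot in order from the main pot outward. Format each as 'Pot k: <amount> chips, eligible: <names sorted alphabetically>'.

Contributions (after 41 returned to C): A=157, B=14, C=157, D=70, E=148, F=137
Pot levels (distinct totals of non-folded players): 14, 70, 137, 148, 157
Layer 1-14: 14 each from A, B, C, D, E, F = 14*6 = 84 chips; eligible A, B, C, D, E, F
Layer 15-70: 56 each from A, C, D, E, F = 56*5 = 280 chips; eligible A, C, D, E, F
Layer 71-137: 67 each from A, C, E, F = 67*4 = 268 chips; eligible A, C, E, F
Layer 138-148: 11 each from A, C, E = 11*3 = 33 chips; eligible A, C, E
Layer 149-157: 9 each from A, C = 9*2 = 18 chips; eligible A, C

Pot 1: 84 chips, eligible: A, B, C, D, E, F
Pot 2: 280 chips, eligible: A, C, D, E, F
Pot 3: 268 chips, eligible: A, C, E, F
Pot 4: 33 chips, eligible: A, C, E
Pot 5: 18 chips, eligible: A, C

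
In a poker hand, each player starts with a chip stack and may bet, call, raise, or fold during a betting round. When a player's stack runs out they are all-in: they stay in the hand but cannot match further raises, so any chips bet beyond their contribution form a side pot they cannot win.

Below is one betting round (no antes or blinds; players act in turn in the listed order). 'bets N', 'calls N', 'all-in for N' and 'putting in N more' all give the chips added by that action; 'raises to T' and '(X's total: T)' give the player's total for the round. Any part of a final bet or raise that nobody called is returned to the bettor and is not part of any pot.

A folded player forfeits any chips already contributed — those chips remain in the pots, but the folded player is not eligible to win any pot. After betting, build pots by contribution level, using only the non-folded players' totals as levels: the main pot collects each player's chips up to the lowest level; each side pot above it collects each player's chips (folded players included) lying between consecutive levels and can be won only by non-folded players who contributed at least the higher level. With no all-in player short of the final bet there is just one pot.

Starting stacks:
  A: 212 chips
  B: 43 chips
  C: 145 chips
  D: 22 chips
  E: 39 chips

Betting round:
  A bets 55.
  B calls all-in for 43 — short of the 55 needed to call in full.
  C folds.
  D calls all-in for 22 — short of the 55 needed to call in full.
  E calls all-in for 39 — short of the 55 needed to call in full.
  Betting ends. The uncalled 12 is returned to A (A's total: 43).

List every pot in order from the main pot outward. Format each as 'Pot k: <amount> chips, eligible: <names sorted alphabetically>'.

Contributions (after 12 returned to A): A=43, B=43, D=22, E=39
Folded: C
Pot levels (distinct totals of non-folded players): 22, 39, 43
Layer 1-22: 22 each from A, B, D, E = 22*4 = 88 chips; eligible A, B, D, E
Layer 23-39: 17 each from A, B, E = 17*3 = 51 chips; eligible A, B, E
Layer 40-43: 4 each from A, B = 4*2 = 8 chips; eligible A, B

Pot 1: 88 chips, eligible: A, B, D, E
Pot 2: 51 chips, eligible: A, B, E
Pot 3: 8 chips, eligible: A, B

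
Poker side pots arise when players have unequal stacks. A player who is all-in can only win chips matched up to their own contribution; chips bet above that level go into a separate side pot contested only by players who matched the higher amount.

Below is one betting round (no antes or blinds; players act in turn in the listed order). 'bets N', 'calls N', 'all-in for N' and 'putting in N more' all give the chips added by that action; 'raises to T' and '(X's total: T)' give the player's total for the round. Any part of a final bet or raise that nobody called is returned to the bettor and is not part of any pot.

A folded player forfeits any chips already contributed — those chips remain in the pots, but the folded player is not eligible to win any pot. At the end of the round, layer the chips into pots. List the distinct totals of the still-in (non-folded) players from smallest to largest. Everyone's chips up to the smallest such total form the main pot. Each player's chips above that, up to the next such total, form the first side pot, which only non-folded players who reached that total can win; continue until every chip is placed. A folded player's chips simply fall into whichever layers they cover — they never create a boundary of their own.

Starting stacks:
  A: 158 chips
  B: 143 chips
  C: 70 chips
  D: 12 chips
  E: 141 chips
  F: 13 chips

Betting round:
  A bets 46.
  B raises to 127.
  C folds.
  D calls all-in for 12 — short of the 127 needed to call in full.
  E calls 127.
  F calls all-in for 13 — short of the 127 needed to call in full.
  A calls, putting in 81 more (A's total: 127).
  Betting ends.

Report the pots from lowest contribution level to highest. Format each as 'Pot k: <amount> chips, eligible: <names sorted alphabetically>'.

Pot 1: 60 chips, eligible: A, B, D, E, F
Pot 2: 4 chips, eligible: A, B, E, F
Pot 3: 342 chips, eligible: A, B, E

Derivation:
Contributions: A=127, B=127, D=12, E=127, F=13
Folded: C
Pot levels (distinct totals of non-folded players): 12, 13, 127
Layer 1-12: 12 each from A, B, D, E, F = 12*5 = 60 chips; eligible A, B, D, E, F
Layer 13-13: 1 each from A, B, E, F = 1*4 = 4 chips; eligible A, B, E, F
Layer 14-127: 114 each from A, B, E = 114*3 = 342 chips; eligible A, B, E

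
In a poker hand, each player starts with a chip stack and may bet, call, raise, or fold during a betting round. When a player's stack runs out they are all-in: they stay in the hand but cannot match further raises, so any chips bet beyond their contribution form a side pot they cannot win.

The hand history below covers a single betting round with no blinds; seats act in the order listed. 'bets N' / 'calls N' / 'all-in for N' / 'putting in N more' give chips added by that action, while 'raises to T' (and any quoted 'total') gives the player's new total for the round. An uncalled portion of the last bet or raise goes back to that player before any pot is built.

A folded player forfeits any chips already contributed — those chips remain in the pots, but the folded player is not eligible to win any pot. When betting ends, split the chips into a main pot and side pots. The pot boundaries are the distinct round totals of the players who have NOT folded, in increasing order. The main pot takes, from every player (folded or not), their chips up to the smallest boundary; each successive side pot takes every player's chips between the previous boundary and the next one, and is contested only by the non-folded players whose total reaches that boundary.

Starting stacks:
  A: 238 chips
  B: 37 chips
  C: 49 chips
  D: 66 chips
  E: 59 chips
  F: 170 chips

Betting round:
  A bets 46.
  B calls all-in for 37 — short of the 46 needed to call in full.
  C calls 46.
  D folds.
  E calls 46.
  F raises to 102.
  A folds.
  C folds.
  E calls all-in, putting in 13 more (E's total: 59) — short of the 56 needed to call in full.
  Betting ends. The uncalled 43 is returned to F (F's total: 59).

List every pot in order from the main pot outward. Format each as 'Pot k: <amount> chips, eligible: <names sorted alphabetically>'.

Pot 1: 185 chips, eligible: B, E, F
Pot 2: 62 chips, eligible: E, F

Derivation:
Contributions (after 43 returned to F): A=46, B=37, C=46, E=59, F=59
Folded: A, C, D
Pot levels (distinct totals of non-folded players): 37, 59
Layer 1-37: 37 each from A, B, C, E, F = 37*5 = 185 chips; eligible B, E, F
Layer 38-59: A 9 + C 9 + E 22 + F 22 = 62 chips; eligible E, F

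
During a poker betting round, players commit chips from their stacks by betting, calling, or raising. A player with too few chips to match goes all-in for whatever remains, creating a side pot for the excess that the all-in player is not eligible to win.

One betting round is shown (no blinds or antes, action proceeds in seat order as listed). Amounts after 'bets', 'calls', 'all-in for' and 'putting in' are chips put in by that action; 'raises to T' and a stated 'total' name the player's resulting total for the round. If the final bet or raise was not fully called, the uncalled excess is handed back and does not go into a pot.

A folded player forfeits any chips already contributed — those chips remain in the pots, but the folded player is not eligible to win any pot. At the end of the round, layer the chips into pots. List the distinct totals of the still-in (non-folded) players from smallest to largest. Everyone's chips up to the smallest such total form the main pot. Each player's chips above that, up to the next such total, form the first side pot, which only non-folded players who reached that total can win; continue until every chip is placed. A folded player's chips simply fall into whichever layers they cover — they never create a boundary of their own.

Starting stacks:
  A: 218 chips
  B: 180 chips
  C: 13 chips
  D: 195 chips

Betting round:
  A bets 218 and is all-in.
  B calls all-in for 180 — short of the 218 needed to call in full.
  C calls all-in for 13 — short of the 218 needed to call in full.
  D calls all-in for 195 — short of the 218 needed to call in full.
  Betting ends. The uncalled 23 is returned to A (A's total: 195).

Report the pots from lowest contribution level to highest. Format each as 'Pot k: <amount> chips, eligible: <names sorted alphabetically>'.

Contributions (after 23 returned to A): A=195, B=180, C=13, D=195
Pot levels (distinct totals of non-folded players): 13, 180, 195
Layer 1-13: 13 each from A, B, C, D = 13*4 = 52 chips; eligible A, B, C, D
Layer 14-180: 167 each from A, B, D = 167*3 = 501 chips; eligible A, B, D
Layer 181-195: 15 each from A, D = 15*2 = 30 chips; eligible A, D

Pot 1: 52 chips, eligible: A, B, C, D
Pot 2: 501 chips, eligible: A, B, D
Pot 3: 30 chips, eligible: A, D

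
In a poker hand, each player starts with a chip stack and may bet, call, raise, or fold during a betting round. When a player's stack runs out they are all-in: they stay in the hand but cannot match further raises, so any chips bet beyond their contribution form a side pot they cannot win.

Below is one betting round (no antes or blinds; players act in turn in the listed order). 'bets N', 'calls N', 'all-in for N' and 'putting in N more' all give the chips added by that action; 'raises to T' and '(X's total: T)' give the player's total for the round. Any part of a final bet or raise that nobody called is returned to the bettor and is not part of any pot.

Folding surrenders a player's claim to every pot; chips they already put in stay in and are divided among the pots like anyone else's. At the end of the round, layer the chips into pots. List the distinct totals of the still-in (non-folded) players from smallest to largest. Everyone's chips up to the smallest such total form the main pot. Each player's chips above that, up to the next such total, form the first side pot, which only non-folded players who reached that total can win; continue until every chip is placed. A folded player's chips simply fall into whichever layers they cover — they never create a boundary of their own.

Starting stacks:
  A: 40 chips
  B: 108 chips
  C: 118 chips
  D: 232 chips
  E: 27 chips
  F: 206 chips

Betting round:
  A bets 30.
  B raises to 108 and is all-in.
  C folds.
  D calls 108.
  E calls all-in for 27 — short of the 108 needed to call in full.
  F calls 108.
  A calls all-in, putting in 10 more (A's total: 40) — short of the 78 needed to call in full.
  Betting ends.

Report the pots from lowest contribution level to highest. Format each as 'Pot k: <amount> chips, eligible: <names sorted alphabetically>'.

Contributions: A=40, B=108, D=108, E=27, F=108
Folded: C
Pot levels (distinct totals of non-folded players): 27, 40, 108
Layer 1-27: 27 each from A, B, D, E, F = 27*5 = 135 chips; eligible A, B, D, E, F
Layer 28-40: 13 each from A, B, D, F = 13*4 = 52 chips; eligible A, B, D, F
Layer 41-108: 68 each from B, D, F = 68*3 = 204 chips; eligible B, D, F

Pot 1: 135 chips, eligible: A, B, D, E, F
Pot 2: 52 chips, eligible: A, B, D, F
Pot 3: 204 chips, eligible: B, D, F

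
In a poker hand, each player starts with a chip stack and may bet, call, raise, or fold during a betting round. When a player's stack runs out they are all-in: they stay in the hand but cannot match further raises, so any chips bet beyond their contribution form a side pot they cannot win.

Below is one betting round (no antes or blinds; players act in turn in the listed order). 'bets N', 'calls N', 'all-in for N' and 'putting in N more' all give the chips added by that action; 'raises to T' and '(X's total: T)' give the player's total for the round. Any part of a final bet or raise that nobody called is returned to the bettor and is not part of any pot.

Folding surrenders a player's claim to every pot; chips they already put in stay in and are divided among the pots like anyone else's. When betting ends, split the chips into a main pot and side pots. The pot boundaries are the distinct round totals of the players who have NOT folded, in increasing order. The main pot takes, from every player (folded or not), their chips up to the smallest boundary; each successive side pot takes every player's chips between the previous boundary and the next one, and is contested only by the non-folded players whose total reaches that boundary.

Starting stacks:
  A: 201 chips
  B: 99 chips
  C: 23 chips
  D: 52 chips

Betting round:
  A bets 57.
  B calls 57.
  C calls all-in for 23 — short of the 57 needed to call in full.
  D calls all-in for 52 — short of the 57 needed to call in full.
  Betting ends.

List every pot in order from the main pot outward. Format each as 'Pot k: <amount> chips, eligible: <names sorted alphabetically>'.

Pot 1: 92 chips, eligible: A, B, C, D
Pot 2: 87 chips, eligible: A, B, D
Pot 3: 10 chips, eligible: A, B

Derivation:
Contributions: A=57, B=57, C=23, D=52
Pot levels (distinct totals of non-folded players): 23, 52, 57
Layer 1-23: 23 each from A, B, C, D = 23*4 = 92 chips; eligible A, B, C, D
Layer 24-52: 29 each from A, B, D = 29*3 = 87 chips; eligible A, B, D
Layer 53-57: 5 each from A, B = 5*2 = 10 chips; eligible A, B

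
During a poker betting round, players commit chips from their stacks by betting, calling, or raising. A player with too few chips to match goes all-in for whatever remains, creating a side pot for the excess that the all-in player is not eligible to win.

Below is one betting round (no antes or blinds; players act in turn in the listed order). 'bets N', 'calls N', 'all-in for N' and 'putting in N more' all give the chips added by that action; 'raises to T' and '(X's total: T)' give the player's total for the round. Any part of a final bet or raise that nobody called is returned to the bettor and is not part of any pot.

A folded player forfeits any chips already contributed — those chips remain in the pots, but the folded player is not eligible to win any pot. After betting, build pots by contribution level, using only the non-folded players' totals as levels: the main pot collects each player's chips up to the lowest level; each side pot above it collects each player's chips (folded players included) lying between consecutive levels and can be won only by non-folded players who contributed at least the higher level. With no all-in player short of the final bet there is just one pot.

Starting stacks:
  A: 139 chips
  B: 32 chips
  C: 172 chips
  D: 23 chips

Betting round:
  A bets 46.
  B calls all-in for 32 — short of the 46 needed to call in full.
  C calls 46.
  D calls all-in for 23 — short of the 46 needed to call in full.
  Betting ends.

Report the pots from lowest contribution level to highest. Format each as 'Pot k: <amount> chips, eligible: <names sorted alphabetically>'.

Contributions: A=46, B=32, C=46, D=23
Pot levels (distinct totals of non-folded players): 23, 32, 46
Layer 1-23: 23 each from A, B, C, D = 23*4 = 92 chips; eligible A, B, C, D
Layer 24-32: 9 each from A, B, C = 9*3 = 27 chips; eligible A, B, C
Layer 33-46: 14 each from A, C = 14*2 = 28 chips; eligible A, C

Pot 1: 92 chips, eligible: A, B, C, D
Pot 2: 27 chips, eligible: A, B, C
Pot 3: 28 chips, eligible: A, C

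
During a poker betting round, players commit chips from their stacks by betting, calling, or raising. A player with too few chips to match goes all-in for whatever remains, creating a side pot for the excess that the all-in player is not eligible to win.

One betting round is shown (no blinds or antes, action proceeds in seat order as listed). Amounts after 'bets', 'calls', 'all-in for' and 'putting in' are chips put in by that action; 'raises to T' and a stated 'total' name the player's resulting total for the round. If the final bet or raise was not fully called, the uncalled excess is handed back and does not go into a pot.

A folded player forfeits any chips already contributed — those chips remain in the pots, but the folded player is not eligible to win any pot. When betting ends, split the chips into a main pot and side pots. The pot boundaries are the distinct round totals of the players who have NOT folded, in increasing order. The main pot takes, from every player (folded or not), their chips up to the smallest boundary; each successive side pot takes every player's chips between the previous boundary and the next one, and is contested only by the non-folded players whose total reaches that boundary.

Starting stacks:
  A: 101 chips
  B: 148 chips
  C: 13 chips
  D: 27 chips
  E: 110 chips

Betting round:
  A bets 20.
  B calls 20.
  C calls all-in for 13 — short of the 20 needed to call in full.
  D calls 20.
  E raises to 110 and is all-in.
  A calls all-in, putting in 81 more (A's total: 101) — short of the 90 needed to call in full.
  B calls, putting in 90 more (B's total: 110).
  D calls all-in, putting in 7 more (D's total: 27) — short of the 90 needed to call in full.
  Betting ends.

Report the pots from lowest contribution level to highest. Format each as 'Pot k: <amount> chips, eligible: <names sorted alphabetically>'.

Contributions: A=101, B=110, C=13, D=27, E=110
Pot levels (distinct totals of non-folded players): 13, 27, 101, 110
Layer 1-13: 13 each from A, B, C, D, E = 13*5 = 65 chips; eligible A, B, C, D, E
Layer 14-27: 14 each from A, B, D, E = 14*4 = 56 chips; eligible A, B, D, E
Layer 28-101: 74 each from A, B, E = 74*3 = 222 chips; eligible A, B, E
Layer 102-110: 9 each from B, E = 9*2 = 18 chips; eligible B, E

Pot 1: 65 chips, eligible: A, B, C, D, E
Pot 2: 56 chips, eligible: A, B, D, E
Pot 3: 222 chips, eligible: A, B, E
Pot 4: 18 chips, eligible: B, E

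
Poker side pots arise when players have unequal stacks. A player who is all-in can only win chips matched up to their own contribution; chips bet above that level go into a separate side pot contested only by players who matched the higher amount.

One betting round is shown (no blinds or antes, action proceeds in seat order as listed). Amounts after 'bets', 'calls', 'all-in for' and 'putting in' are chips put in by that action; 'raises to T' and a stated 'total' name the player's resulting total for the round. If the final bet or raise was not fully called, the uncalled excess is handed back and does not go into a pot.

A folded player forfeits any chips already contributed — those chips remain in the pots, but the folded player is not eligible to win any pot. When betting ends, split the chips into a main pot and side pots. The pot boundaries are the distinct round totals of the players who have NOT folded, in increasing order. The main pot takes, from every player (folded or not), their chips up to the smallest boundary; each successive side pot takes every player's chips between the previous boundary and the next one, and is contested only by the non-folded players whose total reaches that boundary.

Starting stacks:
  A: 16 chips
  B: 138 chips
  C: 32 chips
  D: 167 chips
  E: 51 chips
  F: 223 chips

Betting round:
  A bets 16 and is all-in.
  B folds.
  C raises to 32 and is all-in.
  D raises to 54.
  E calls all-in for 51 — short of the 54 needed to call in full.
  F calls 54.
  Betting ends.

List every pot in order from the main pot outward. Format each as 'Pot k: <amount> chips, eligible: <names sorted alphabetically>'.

Pot 1: 80 chips, eligible: A, C, D, E, F
Pot 2: 64 chips, eligible: C, D, E, F
Pot 3: 57 chips, eligible: D, E, F
Pot 4: 6 chips, eligible: D, F

Derivation:
Contributions: A=16, C=32, D=54, E=51, F=54
Folded: B
Pot levels (distinct totals of non-folded players): 16, 32, 51, 54
Layer 1-16: 16 each from A, C, D, E, F = 16*5 = 80 chips; eligible A, C, D, E, F
Layer 17-32: 16 each from C, D, E, F = 16*4 = 64 chips; eligible C, D, E, F
Layer 33-51: 19 each from D, E, F = 19*3 = 57 chips; eligible D, E, F
Layer 52-54: 3 each from D, F = 3*2 = 6 chips; eligible D, F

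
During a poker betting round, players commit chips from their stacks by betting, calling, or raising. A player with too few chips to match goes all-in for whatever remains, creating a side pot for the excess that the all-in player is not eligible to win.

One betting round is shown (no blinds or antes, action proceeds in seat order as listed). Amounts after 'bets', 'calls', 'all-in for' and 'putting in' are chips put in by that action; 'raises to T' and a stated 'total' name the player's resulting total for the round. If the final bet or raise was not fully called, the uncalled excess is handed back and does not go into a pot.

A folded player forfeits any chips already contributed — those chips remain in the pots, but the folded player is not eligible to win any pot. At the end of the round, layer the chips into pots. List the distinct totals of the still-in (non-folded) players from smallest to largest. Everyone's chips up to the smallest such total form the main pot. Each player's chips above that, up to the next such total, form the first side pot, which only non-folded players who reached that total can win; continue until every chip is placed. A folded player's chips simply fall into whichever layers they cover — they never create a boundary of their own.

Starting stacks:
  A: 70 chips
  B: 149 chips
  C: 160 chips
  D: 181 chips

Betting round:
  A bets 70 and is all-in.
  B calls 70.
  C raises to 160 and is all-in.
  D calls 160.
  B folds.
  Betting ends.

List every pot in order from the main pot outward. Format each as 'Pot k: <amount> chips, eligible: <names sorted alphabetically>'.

Contributions: A=70, B=70, C=160, D=160
Folded: B
Pot levels (distinct totals of non-folded players): 70, 160
Layer 1-70: 70 each from A, B, C, D = 70*4 = 280 chips; eligible A, C, D
Layer 71-160: 90 each from C, D = 90*2 = 180 chips; eligible C, D

Pot 1: 280 chips, eligible: A, C, D
Pot 2: 180 chips, eligible: C, D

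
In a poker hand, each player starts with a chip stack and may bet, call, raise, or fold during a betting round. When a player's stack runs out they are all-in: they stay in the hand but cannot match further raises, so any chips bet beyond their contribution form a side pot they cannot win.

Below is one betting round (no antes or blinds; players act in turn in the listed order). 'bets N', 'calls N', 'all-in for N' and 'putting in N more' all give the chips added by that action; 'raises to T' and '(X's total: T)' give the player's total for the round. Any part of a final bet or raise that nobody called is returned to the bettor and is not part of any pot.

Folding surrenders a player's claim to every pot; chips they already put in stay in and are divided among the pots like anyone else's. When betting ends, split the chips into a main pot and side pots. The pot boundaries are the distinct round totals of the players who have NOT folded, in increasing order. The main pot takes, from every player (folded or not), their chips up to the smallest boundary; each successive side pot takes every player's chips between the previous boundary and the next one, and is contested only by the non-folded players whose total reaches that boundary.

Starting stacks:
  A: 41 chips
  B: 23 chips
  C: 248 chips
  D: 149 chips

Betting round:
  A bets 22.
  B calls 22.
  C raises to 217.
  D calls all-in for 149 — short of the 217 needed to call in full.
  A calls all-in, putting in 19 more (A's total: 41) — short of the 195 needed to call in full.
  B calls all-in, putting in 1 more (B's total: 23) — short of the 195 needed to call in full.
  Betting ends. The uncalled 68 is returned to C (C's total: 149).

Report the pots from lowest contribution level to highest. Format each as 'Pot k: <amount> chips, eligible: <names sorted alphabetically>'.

Contributions (after 68 returned to C): A=41, B=23, C=149, D=149
Pot levels (distinct totals of non-folded players): 23, 41, 149
Layer 1-23: 23 each from A, B, C, D = 23*4 = 92 chips; eligible A, B, C, D
Layer 24-41: 18 each from A, C, D = 18*3 = 54 chips; eligible A, C, D
Layer 42-149: 108 each from C, D = 108*2 = 216 chips; eligible C, D

Pot 1: 92 chips, eligible: A, B, C, D
Pot 2: 54 chips, eligible: A, C, D
Pot 3: 216 chips, eligible: C, D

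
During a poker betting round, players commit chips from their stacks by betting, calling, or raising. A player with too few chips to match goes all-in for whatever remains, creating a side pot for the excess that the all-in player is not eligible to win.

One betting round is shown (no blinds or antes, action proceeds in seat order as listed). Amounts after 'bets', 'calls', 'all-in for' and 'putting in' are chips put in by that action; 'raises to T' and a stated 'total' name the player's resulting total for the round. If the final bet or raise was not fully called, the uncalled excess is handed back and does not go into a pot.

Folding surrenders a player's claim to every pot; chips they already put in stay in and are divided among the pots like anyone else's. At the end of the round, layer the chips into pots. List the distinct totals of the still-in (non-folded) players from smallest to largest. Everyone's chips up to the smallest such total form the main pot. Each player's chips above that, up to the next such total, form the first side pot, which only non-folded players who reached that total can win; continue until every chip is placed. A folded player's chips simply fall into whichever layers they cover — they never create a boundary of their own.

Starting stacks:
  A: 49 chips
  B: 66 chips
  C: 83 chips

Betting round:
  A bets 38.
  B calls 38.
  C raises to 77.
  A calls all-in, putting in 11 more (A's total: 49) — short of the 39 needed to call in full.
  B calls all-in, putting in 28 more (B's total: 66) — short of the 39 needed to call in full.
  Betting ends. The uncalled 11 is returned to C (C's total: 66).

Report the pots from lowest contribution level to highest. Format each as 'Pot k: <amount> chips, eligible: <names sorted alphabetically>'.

Contributions (after 11 returned to C): A=49, B=66, C=66
Pot levels (distinct totals of non-folded players): 49, 66
Layer 1-49: 49 each from A, B, C = 49*3 = 147 chips; eligible A, B, C
Layer 50-66: 17 each from B, C = 17*2 = 34 chips; eligible B, C

Pot 1: 147 chips, eligible: A, B, C
Pot 2: 34 chips, eligible: B, C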